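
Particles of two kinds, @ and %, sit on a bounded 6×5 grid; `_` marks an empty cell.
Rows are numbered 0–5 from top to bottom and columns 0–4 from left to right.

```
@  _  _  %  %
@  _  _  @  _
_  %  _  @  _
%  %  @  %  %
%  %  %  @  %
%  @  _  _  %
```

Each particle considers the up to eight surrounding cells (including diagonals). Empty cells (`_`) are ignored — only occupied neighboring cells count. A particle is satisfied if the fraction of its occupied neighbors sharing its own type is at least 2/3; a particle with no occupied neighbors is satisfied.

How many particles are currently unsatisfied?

(0,0)@ 1/1 satisfied
(0,3)% 1/2 not
(0,4)% 1/2 not
(1,0)@ 1/2 not
(1,3)@ 1/3 not
(2,1)% 2/4 not
(2,3)@ 2/4 not
(3,0)% 4/4 satisfied
(3,1)% 5/6 satisfied
(3,2)@ 2/7 not
(3,3)% 3/6 not
(3,4)% 2/4 not
(4,0)% 4/5 satisfied
(4,1)% 5/7 satisfied
(4,2)% 3/6 not
(4,3)@ 1/6 not
(4,4)% 3/4 satisfied
(5,0)% 2/3 satisfied
(5,1)@ 0/4 not
(5,4)% 1/2 not
Unsatisfied: (0,3), (0,4), (1,0), (1,3), (2,1), (2,3), (3,2), (3,3), (3,4), (4,2), (4,3), (5,1), (5,4) — 13 in total.

13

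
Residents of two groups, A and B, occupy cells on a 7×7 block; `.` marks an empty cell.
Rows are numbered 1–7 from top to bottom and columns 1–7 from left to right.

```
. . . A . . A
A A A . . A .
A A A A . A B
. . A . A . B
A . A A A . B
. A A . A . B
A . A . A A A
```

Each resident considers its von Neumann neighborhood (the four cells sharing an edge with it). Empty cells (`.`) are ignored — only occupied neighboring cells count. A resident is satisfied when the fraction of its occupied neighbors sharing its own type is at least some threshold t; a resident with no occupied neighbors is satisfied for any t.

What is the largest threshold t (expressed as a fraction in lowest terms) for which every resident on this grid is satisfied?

(1,4)A — no occupied neighbors
(1,7)A — no occupied neighbors
(2,1)A 2/2
(2,2)A 3/3
(2,3)A 2/2
(2,6)A 1/1
(3,1)A 2/2
(3,2)A 3/3
(3,3)A 4/4
(3,4)A 1/1
(3,6)A 1/2
(3,7)B 1/2
(4,3)A 2/2
(4,5)A 1/1
(4,7)B 2/2
(5,1)A — no occupied neighbors
(5,3)A 3/3
(5,4)A 2/2
(5,5)A 3/3
(5,7)B 2/2
(6,2)A 1/1
(6,3)A 3/3
(6,5)A 2/2
(6,7)B 1/2
(7,1)A — no occupied neighbors
(7,3)A 1/1
(7,5)A 2/2
(7,6)A 2/2
(7,7)A 1/2
The smallest same-type fraction is 1/2 at (3,6), which reduces to 1/2. Any threshold above that leaves this resident unsatisfied.

1/2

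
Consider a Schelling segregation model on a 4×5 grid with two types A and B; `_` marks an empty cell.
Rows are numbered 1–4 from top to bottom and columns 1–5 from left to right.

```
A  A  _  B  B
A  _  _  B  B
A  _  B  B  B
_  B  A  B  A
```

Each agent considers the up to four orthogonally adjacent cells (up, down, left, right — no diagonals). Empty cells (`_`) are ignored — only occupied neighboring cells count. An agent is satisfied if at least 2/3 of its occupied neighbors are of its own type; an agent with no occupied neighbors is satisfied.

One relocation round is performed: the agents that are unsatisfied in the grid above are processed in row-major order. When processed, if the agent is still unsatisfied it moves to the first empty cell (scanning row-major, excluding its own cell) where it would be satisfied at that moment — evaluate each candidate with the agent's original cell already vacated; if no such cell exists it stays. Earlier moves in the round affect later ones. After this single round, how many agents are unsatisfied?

0

Initially unsatisfied (in order): (3,3), (4,2), (4,3), (4,4), (4,5).
  (3,3) → (2,3).
  (4,2) → (1,3).
  (4,3) → (2,2).
  (4,4) → (3,3).
  (4,5) → (3,2).
Resulting grid:
A A B B B
A A B B B
A A B B B
_ _ _ _ _
All satisfied now.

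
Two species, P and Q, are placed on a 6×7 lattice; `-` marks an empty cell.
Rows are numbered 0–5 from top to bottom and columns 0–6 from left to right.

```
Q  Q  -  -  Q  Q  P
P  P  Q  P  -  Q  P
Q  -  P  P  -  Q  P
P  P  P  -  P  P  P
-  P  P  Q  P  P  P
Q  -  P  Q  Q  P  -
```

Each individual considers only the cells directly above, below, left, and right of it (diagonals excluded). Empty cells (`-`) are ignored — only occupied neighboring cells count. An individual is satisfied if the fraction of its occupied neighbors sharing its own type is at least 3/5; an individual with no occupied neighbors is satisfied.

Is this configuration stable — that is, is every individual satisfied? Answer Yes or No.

No

Row 0: (0,0)Q 1/2 not · (0,1)Q 1/2 not · (0,4)Q 1/1 satisfied · (0,5)Q 2/3 satisfied · (0,6)P 1/2 not
Row 1: (1,0)P 1/3 not · (1,1)P 1/3 not · (1,2)Q 0/3 not · (1,3)P 1/2 not · (1,5)Q 2/3 satisfied · (1,6)P 2/3 satisfied
Row 2: (2,0)Q 0/2 not · (2,2)P 2/3 satisfied · (2,3)P 2/2 satisfied · (2,5)Q 1/3 not · (2,6)P 2/3 satisfied
Row 3: (3,0)P 1/2 not · (3,1)P 3/3 satisfied · (3,2)P 3/3 satisfied · (3,4)P 2/2 satisfied · (3,5)P 3/4 satisfied · (3,6)P 3/3 satisfied
Row 4: (4,1)P 2/2 satisfied · (4,2)P 3/4 satisfied · (4,3)Q 1/3 not · (4,4)P 2/4 not · (4,5)P 4/4 satisfied · (4,6)P 2/2 satisfied
Row 5: (5,0)Q 0/0 satisfied · (5,2)P 1/2 not · (5,3)Q 2/3 satisfied · (5,4)Q 1/3 not · (5,5)P 1/2 not
For instance (0,0) has only 1/2 same-type neighbors, below 3/5.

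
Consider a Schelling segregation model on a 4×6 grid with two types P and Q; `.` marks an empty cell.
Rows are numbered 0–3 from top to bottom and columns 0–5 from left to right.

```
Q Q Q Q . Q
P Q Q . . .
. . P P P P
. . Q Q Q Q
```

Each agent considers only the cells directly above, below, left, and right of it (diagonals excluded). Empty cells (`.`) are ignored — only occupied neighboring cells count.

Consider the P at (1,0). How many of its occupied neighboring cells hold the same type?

0

Occupied neighbors of (1,0): (0,0)=Q, (1,1)=Q.
Same type (P): 0 of 2.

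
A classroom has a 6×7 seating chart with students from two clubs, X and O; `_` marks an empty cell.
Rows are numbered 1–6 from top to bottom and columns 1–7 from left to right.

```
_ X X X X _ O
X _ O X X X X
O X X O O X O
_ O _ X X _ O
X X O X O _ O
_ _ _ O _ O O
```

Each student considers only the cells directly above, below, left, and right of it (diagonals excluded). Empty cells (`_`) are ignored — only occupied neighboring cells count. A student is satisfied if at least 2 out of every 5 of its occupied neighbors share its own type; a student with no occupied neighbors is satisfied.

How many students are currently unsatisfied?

18

(1,2)X 1/1 ok
(1,3)X 2/3 ok
(1,4)X 3/3 ok
(1,5)X 2/2 ok
(1,7)O 0/1 unhappy
(2,1)X 0/1 unhappy
(2,3)O 0/3 unhappy
(2,4)X 2/4 ok
(2,5)X 3/4 ok
(2,6)X 3/3 ok
(2,7)X 1/3 unhappy
(3,1)O 0/2 unhappy
(3,2)X 1/3 unhappy
(3,3)X 1/3 unhappy
(3,4)O 1/4 unhappy
(3,5)O 1/4 unhappy
(3,6)X 1/3 unhappy
(3,7)O 1/3 unhappy
(4,2)O 0/2 unhappy
(4,4)X 2/3 ok
(4,5)X 1/3 unhappy
(4,7)O 2/2 ok
(5,1)X 1/1 ok
(5,2)X 1/3 unhappy
(5,3)O 0/2 unhappy
(5,4)X 1/4 unhappy
(5,5)O 0/2 unhappy
(5,7)O 2/2 ok
(6,4)O 0/1 unhappy
(6,6)O 1/1 ok
(6,7)O 2/2 ok
Unsatisfied: (1,7), (2,1), (2,3), (2,7), (3,1), (3,2), (3,3), (3,4), (3,5), (3,6), (3,7), (4,2), (4,5), (5,2), (5,3), (5,4), (5,5), (6,4) — 18 in total.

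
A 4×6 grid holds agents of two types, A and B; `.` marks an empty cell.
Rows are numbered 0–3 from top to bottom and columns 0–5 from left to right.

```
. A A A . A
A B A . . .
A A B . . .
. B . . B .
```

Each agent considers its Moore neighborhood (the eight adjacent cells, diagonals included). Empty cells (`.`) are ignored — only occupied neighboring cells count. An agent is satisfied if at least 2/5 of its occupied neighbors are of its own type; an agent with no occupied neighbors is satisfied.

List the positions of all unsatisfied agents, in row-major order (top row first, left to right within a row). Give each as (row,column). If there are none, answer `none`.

(0,1)A 3/4 ok
(0,2)A 3/4 ok
(0,3)A 2/2 ok
(0,5)A 0/0 ok
(1,0)A 3/4 ok
(1,1)B 1/7 unhappy
(1,2)A 4/6 ok
(2,0)A 2/4 ok
(2,1)A 3/6 ok
(2,2)B 2/4 ok
(3,1)B 1/3 unhappy
(3,4)B 0/0 ok

(1,1), (3,1)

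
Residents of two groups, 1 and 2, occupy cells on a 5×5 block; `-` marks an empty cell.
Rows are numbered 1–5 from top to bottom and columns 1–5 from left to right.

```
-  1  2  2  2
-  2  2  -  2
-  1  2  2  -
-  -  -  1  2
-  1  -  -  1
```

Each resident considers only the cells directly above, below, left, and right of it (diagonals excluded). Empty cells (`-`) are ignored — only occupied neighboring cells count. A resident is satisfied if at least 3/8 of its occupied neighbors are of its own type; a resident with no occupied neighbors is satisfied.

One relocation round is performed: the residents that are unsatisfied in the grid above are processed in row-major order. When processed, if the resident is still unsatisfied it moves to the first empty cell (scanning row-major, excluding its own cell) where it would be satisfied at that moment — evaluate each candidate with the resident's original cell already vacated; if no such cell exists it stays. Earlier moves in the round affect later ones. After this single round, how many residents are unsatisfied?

0

Initially unsatisfied (in order): (1,2), (2,2), (3,2), (4,4), (4,5), (5,5).
  (1,2) → (1,1).
  (2,2): now satisfied by earlier moves; stays.
  (3,2) → (2,1).
  (4,4) → (3,1).
  (4,5) → (1,2).
  (5,5): now satisfied by earlier moves; stays.
Resulting grid:
1 2 2 2 2
1 2 2 - 2
1 - 2 2 -
- - - - -
- 1 - - 1
All satisfied now.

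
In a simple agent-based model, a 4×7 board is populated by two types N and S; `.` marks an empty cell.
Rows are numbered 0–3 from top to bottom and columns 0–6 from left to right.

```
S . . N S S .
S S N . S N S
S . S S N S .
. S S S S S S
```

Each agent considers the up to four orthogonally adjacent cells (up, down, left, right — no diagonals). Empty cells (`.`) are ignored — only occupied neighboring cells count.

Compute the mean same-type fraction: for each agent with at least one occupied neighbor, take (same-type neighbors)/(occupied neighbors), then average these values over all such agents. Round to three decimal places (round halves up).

(0,0)S 1/1
(0,3)N 0/1
(0,4)S 2/3
(0,5)S 1/2
(1,0)S 3/3
(1,1)S 1/2
(1,2)N 0/2
(1,4)S 1/3
(1,5)N 0/4
(1,6)S 0/1
(2,0)S 1/1
(2,2)S 2/3
(2,3)S 2/3
(2,4)N 0/4
(2,5)S 1/3
(3,1)S 1/1
(3,2)S 3/3
(3,3)S 3/3
(3,4)S 2/3
(3,5)S 3/3
(3,6)S 1/1
Sum over 21 agents: 1/1 + 0/1 + 2/3 + 1/2 + 3/3 + 1/2 + 0/2 + 1/3 + 0/4 + 0/1 + 1/1 + 2/3 + 2/3 + 0/4 + 1/3 + 1/1 + 3/3 + 3/3 + 2/3 + 3/3 + 1/1 = 37/3; mean = 37/3 ÷ 21 = 37/63 = 0.587301… → 0.587.

0.587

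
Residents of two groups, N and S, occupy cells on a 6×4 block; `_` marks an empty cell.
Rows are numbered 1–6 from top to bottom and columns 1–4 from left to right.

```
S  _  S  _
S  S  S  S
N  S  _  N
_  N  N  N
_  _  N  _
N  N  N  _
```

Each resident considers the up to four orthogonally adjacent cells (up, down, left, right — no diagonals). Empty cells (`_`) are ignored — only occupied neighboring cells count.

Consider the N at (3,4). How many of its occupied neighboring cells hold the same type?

1

Occupied neighbors of (3,4): (2,4)=S, (4,4)=N.
Same type (N): 1 of 2.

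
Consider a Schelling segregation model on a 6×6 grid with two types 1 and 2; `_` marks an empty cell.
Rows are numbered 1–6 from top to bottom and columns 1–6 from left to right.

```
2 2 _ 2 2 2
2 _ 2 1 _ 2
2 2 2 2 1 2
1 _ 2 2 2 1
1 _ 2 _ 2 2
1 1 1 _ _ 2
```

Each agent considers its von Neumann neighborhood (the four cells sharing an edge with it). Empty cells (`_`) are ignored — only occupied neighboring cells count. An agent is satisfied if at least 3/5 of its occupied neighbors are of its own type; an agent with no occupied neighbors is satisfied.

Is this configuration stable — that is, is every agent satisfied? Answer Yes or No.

No

(1,1)2 2/2 satisfied
(1,2)2 1/1 satisfied
(1,4)2 1/2 not
(1,5)2 2/2 satisfied
(1,6)2 2/2 satisfied
(2,1)2 2/2 satisfied
(2,3)2 1/2 not
(2,4)1 0/3 not
(2,6)2 2/2 satisfied
(3,1)2 2/3 satisfied
(3,2)2 2/2 satisfied
(3,3)2 4/4 satisfied
(3,4)2 2/4 not
(3,5)1 0/3 not
(3,6)2 1/3 not
(4,1)1 1/2 not
(4,3)2 3/3 satisfied
(4,4)2 3/3 satisfied
(4,5)2 2/4 not
(4,6)1 0/3 not
(5,1)1 2/2 satisfied
(5,3)2 1/2 not
(5,5)2 2/2 satisfied
(5,6)2 2/3 satisfied
(6,1)1 2/2 satisfied
(6,2)1 2/2 satisfied
(6,3)1 1/2 not
(6,6)2 1/1 satisfied
For instance (1,4) has only 1/2 same-type neighbors, below 3/5.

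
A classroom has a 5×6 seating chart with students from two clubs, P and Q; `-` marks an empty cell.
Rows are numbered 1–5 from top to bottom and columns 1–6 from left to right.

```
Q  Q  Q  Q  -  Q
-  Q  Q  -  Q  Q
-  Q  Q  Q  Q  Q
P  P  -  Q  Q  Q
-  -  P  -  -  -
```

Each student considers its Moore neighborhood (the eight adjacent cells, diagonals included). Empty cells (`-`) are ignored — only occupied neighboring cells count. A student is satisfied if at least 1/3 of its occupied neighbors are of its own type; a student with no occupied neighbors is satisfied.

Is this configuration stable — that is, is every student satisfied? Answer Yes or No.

Yes

Row 1: (1,1)Q 2/2 ✓ · (1,2)Q 4/4 ✓ · (1,3)Q 4/4 ✓ · (1,4)Q 3/3 ✓ · (1,6)Q 2/2 ✓
Row 2: (2,2)Q 6/6 ✓ · (2,3)Q 7/7 ✓ · (2,5)Q 6/6 ✓ · (2,6)Q 4/4 ✓
Row 3: (3,2)Q 3/5 ✓ · (3,3)Q 5/6 ✓ · (3,4)Q 6/6 ✓ · (3,5)Q 7/7 ✓ · (3,6)Q 5/5 ✓
Row 4: (4,1)P 1/2 ✓ · (4,2)P 2/4 ✓ · (4,4)Q 4/5 ✓ · (4,5)Q 5/5 ✓ · (4,6)Q 3/3 ✓
Row 5: (5,3)P 1/2 ✓
All meet the threshold, so the configuration is stable.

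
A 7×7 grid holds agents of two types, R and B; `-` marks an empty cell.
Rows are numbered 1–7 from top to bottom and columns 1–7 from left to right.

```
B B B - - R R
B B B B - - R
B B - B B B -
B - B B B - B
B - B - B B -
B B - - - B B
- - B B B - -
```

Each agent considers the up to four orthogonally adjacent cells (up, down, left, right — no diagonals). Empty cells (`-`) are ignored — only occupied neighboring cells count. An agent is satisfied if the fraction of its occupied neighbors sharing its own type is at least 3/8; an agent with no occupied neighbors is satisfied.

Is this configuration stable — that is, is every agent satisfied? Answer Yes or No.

(1,1)B 2/2 ok
(1,2)B 3/3 ok
(1,3)B 2/2 ok
(1,6)R 1/1 ok
(1,7)R 2/2 ok
(2,1)B 3/3 ok
(2,2)B 4/4 ok
(2,3)B 3/3 ok
(2,4)B 2/2 ok
(2,7)R 1/1 ok
(3,1)B 3/3 ok
(3,2)B 2/2 ok
(3,4)B 3/3 ok
(3,5)B 3/3 ok
(3,6)B 1/1 ok
(4,1)B 2/2 ok
(4,3)B 2/2 ok
(4,4)B 3/3 ok
(4,5)B 3/3 ok
(4,7)B 0/0 ok
(5,1)B 2/2 ok
(5,3)B 1/1 ok
(5,5)B 2/2 ok
(5,6)B 2/2 ok
(6,1)B 2/2 ok
(6,2)B 1/1 ok
(6,6)B 2/2 ok
(6,7)B 1/1 ok
(7,3)B 1/1 ok
(7,4)B 2/2 ok
(7,5)B 1/1 ok
All meet the threshold, so the configuration is stable.

Yes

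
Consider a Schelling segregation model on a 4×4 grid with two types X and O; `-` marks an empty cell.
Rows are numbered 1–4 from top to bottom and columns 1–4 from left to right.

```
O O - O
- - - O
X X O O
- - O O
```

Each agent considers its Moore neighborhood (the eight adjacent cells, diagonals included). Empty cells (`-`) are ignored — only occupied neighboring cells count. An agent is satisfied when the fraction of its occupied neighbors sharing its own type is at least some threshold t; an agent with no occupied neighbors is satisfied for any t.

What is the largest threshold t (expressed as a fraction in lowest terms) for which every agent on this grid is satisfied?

Row 1: (1,1)O 1/1 · (1,2)O 1/1 · (1,4)O 1/1
Row 2: (2,4)O 3/3
Row 3: (3,1)X 1/1 · (3,2)X 1/3 · (3,3)O 4/5 · (3,4)O 4/4
Row 4: (4,3)O 3/4 · (4,4)O 3/3
The smallest same-type fraction is 1/3 at (3,2), which reduces to 1/3. Any threshold above that leaves this agent unsatisfied.

1/3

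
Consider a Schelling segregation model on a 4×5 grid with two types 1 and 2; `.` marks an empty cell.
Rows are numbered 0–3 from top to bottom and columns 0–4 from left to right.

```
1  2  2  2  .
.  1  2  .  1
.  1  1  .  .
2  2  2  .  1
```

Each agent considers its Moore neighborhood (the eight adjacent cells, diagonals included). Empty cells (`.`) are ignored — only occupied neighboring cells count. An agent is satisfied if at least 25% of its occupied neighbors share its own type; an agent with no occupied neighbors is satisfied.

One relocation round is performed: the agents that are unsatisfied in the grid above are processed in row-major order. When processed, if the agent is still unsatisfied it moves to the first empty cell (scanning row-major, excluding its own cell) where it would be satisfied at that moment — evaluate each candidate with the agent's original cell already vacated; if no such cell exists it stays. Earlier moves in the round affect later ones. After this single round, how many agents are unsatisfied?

Initially unsatisfied (in order): (1,4).
  (1,4) → (1,0).
Resulting grid:
1 2 2 2 .
1 1 2 . .
. 1 1 . .
2 2 2 . 1
All satisfied now.

0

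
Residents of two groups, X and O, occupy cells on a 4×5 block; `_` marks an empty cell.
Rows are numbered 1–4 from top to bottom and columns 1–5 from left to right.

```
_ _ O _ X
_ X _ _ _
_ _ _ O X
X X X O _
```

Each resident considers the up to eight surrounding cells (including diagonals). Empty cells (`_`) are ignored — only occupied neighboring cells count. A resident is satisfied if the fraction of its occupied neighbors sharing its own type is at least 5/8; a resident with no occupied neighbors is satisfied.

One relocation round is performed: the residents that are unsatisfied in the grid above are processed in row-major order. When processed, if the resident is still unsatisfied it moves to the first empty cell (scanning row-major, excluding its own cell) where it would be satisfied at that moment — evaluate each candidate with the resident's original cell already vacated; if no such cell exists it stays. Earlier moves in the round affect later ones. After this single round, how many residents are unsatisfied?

0

Initially unsatisfied (in order): (1,3), (2,2), (3,4), (3,5), (4,3), (4,4).
  (1,3) → (4,5).
  (2,2): now satisfied by earlier moves; stays.
  (3,4): no empty cell satisfies it; stays.
  (3,5) → (1,1).
  (4,3) → (1,2).
  (4,4): now satisfied by earlier moves; stays.
Resulting grid:
X X _ _ X
_ X _ _ _
_ _ _ O _
X X _ O O
All satisfied now.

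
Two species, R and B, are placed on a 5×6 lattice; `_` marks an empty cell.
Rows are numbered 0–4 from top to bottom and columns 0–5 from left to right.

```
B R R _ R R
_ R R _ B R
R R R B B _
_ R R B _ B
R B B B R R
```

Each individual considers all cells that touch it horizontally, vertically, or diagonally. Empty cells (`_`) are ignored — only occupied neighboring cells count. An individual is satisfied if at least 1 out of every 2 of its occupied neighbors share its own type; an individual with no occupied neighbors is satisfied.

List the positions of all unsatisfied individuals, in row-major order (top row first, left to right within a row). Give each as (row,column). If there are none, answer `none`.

(0,0), (1,4), (3,2), (3,5), (4,1), (4,4)

(0,0)B 0/2 not
(0,1)R 3/4 satisfied
(0,2)R 3/3 satisfied
(0,4)R 2/3 satisfied
(0,5)R 2/3 satisfied
(1,1)R 6/7 satisfied
(1,2)R 5/6 satisfied
(1,4)B 2/5 not
(1,5)R 2/4 satisfied
(2,0)R 3/3 satisfied
(2,1)R 6/6 satisfied
(2,2)R 5/7 satisfied
(2,3)B 3/6 satisfied
(2,4)B 4/5 satisfied
(3,1)R 5/7 satisfied
(3,2)R 3/8 not
(3,3)B 4/7 satisfied
(3,5)B 1/3 not
(4,0)R 1/2 satisfied
(4,1)B 1/4 not
(4,2)B 3/5 satisfied
(4,3)B 2/4 satisfied
(4,4)R 1/4 not
(4,5)R 1/2 satisfied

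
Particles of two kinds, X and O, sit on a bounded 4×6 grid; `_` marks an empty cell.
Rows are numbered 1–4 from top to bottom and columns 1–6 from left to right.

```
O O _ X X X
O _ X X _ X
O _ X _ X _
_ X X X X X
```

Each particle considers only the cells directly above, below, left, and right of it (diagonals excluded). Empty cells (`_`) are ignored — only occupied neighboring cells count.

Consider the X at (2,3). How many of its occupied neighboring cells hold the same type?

Occupied neighbors of (2,3): (3,3)=X, (2,4)=X.
Same type (X): 2 of 2.

2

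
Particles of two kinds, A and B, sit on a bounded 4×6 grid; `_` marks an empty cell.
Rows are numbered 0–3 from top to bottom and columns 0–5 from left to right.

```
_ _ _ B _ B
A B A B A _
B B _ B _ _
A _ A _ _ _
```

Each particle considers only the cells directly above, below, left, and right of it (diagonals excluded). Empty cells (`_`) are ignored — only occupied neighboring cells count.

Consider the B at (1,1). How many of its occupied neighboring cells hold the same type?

Occupied neighbors of (1,1): (2,1)=B, (1,0)=A, (1,2)=A.
Same type (B): 1 of 3.

1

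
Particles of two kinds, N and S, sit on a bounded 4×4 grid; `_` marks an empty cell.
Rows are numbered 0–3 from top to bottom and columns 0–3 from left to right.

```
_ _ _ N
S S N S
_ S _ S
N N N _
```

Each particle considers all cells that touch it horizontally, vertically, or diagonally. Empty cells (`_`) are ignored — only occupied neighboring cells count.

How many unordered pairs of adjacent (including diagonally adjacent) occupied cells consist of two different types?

Scan each occupied cell's neighbors to the right and below (and the two forward diagonals) so each pair is counted once.
Row 0: N(0,3)–S(1,3)≠ N(0,3)–N(1,2)=  → 1/2 unlike.
Row 1: S(1,0)–S(1,1)= S(1,0)–S(2,1)= S(1,1)–N(1,2)≠ S(1,1)–S(2,1)= N(1,2)–S(1,3)≠ N(1,2)–S(2,3)≠ N(1,2)–S(2,1)≠ S(1,3)–S(2,3)=  → 4/8 unlike.
Row 2: S(2,1)–N(3,1)≠ S(2,1)–N(3,2)≠ S(2,1)–N(3,0)≠ S(2,3)–N(3,2)≠  → 4/4 unlike.
Row 3: N(3,0)–N(3,1)= N(3,1)–N(3,2)=  → 0/2 unlike.
Total adjacent occupied pairs: 16; unlike-type pairs: 9.

9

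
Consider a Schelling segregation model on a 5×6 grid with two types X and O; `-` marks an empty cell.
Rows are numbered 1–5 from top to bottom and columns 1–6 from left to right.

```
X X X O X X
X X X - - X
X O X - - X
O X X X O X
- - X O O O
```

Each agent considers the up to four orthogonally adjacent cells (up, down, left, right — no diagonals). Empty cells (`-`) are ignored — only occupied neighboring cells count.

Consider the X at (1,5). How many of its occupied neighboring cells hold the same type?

Occupied neighbors of (1,5): (1,4)=O, (1,6)=X.
Same type (X): 1 of 2.

1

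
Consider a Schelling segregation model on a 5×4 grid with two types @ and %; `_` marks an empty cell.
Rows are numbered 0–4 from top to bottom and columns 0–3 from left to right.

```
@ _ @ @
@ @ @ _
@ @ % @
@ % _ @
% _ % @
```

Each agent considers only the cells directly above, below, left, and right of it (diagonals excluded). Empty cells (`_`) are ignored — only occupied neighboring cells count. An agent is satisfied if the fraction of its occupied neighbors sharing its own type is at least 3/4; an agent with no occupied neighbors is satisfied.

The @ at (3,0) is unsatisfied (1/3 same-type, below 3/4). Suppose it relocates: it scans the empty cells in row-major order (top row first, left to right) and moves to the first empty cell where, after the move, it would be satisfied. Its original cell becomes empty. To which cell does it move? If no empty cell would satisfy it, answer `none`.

(0,1)

Vacating (3,0). Empty cells in order:
  (0,1): 3/3 same-type → satisfied — stop here.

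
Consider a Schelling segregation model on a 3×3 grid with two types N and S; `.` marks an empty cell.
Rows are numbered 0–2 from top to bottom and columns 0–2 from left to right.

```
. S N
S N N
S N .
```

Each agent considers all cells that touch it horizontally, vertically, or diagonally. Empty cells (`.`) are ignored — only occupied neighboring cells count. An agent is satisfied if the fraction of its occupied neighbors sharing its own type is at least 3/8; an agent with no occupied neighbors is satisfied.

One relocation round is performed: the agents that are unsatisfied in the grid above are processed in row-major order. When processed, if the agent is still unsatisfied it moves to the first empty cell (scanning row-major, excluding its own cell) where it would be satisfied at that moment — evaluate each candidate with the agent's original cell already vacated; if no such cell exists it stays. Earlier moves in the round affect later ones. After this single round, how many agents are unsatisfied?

Initially unsatisfied (in order): (0,1), (2,0).
  (0,1) → (0,0).
  (2,0) → (0,1).
Resulting grid:
S S N
S N N
. N .
All satisfied now.

0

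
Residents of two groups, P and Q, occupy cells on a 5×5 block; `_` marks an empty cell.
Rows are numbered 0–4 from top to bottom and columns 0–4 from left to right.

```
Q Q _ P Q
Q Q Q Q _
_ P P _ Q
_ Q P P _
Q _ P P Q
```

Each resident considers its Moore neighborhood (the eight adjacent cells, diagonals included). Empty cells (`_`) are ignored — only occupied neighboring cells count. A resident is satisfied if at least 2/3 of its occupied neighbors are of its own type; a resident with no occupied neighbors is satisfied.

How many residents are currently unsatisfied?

(0,0)Q 3/3 satisfied
(0,1)Q 4/4 satisfied
(0,3)P 0/3 not
(0,4)Q 1/2 not
(1,0)Q 3/4 satisfied
(1,1)Q 4/6 satisfied
(1,2)Q 3/6 not
(1,3)Q 3/5 not
(2,1)P 2/6 not
(2,2)P 3/7 not
(2,4)Q 1/2 not
(3,1)Q 1/5 not
(3,2)P 5/6 satisfied
(3,3)P 4/6 satisfied
(4,0)Q 1/1 satisfied
(4,2)P 3/4 satisfied
(4,3)P 3/4 satisfied
(4,4)Q 0/2 not
Unsatisfied: (0,3), (0,4), (1,2), (1,3), (2,1), (2,2), (2,4), (3,1), (4,4) — 9 in total.

9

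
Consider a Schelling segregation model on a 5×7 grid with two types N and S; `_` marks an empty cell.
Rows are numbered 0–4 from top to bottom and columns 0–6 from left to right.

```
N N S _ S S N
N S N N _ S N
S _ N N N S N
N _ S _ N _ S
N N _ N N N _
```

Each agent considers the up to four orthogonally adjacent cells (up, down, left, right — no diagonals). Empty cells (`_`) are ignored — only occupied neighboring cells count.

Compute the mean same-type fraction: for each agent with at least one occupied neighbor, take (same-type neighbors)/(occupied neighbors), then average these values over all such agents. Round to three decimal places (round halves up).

0.599

(0,0)N 2/2
(0,1)N 1/3
(0,2)S 0/2
(0,4)S 1/1
(0,5)S 2/3
(0,6)N 1/2
(1,0)N 1/3
(1,1)S 0/3
(1,2)N 2/4
(1,3)N 2/2
(1,5)S 2/3
(1,6)N 2/3
(2,0)S 0/2
(2,2)N 2/3
(2,3)N 3/3
(2,4)N 2/3
(2,5)S 1/3
(2,6)N 1/3
(3,0)N 1/2
(3,2)S 0/1
(3,4)N 2/2
(3,6)S 0/1
(4,0)N 2/2
(4,1)N 1/1
(4,3)N 1/1
(4,4)N 3/3
(4,5)N 1/1
Sum over 27 agents: 2/2 + 1/3 + 0/2 + 1/1 + 2/3 + 1/2 + 1/3 + 0/3 + 2/4 + 2/2 + 2/3 + 2/3 + 0/2 + 2/3 + 3/3 + 2/3 + 1/3 + 1/3 + 1/2 + 0/1 + 2/2 + 0/1 + 2/2 + 1/1 + 1/1 + 3/3 + 1/1 = 97/6; mean = 97/6 ÷ 27 = 97/162 = 0.598765… → 0.599.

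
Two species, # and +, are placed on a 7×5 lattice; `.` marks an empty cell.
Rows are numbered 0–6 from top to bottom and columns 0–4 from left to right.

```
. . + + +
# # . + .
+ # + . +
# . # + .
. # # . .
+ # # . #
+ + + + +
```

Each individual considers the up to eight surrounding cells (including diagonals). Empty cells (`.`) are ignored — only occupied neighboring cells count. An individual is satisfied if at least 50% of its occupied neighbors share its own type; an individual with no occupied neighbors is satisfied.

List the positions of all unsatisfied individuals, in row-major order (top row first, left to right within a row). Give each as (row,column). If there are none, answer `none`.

(1,1), (2,0), (2,2), (5,1), (5,4)

Row 0: (0,2)+ 2/3 satisfied · (0,3)+ 3/3 satisfied · (0,4)+ 2/2 satisfied
Row 1: (1,0)# 2/3 satisfied · (1,1)# 2/5 not · (1,3)+ 5/5 satisfied
Row 2: (2,0)+ 0/4 not · (2,1)# 4/6 satisfied · (2,2)+ 2/5 not · (2,4)+ 2/2 satisfied
Row 3: (3,0)# 2/3 satisfied · (3,2)# 3/5 satisfied · (3,3)+ 2/4 satisfied
Row 4: (4,1)# 5/6 satisfied · (4,2)# 4/5 satisfied
Row 5: (5,0)+ 2/4 satisfied · (5,1)# 3/7 not · (5,2)# 3/6 satisfied · (5,4)# 0/2 not
Row 6: (6,0)+ 2/3 satisfied · (6,1)+ 3/5 satisfied · (6,2)+ 2/4 satisfied · (6,3)+ 2/4 satisfied · (6,4)+ 1/2 satisfied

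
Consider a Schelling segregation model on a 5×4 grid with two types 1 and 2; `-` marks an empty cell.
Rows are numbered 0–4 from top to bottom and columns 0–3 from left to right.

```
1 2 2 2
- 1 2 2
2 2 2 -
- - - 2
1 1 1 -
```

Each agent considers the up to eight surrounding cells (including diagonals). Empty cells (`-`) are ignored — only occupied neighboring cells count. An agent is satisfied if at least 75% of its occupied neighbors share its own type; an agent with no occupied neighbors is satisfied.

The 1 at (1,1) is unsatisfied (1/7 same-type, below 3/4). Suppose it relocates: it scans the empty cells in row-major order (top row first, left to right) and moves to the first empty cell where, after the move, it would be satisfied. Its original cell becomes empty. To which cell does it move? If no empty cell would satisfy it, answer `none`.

none

Vacating (1,1). Empty cells in order:
  (1,0): 1/4 same-type → still unsatisfied.
  (2,3): 0/4 same-type → still unsatisfied.
  (3,0): 2/4 same-type → still unsatisfied.
  (3,1): 3/6 same-type → still unsatisfied.
  (3,2): 2/5 same-type → still unsatisfied.
  (4,3): 1/2 same-type → still unsatisfied.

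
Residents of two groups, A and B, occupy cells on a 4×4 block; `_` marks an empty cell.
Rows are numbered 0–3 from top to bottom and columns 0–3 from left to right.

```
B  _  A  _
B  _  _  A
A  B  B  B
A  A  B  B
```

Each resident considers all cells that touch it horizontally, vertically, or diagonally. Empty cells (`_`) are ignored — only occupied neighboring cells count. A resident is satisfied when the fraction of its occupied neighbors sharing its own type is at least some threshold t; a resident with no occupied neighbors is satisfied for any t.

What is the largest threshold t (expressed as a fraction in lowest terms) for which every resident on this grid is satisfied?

Row 0: (0,0)B 1/1 · (0,2)A 1/1
Row 1: (1,0)B 2/3 · (1,3)A 1/3
Row 2: (2,0)A 2/4 · (2,1)B 3/6 · (2,2)B 4/6 · (2,3)B 3/4
Row 3: (3,0)A 2/3 · (3,1)A 2/5 · (3,2)B 4/5 · (3,3)B 3/3
The smallest same-type fraction is 1/3 at (1,3), which reduces to 1/3. Any threshold above that leaves this resident unsatisfied.

1/3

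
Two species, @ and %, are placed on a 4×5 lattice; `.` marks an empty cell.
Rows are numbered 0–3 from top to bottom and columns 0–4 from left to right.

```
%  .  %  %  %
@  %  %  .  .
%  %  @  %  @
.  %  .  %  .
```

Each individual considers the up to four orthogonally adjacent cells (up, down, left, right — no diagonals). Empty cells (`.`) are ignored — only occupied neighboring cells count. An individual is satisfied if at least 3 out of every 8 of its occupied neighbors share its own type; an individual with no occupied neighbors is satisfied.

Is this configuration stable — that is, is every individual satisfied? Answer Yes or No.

Row 0: (0,0)% 0/1 not · (0,2)% 2/2 satisfied · (0,3)% 2/2 satisfied · (0,4)% 1/1 satisfied
Row 1: (1,0)@ 0/3 not · (1,1)% 2/3 satisfied · (1,2)% 2/3 satisfied
Row 2: (2,0)% 1/2 satisfied · (2,1)% 3/4 satisfied · (2,2)@ 0/3 not · (2,3)% 1/3 not · (2,4)@ 0/1 not
Row 3: (3,1)% 1/1 satisfied · (3,3)% 1/1 satisfied
For instance (0,0) has only 0/1 same-type neighbors, below 3/8.

No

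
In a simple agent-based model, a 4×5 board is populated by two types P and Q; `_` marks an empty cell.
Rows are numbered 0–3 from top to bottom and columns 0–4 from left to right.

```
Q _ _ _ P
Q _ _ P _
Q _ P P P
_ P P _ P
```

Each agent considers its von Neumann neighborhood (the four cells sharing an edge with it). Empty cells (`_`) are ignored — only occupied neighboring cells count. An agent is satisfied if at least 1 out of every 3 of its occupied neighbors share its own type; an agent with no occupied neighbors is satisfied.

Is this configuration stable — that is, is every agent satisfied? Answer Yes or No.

Row 0: (0,0)Q 1/1 satisfied · (0,4)P 0/0 satisfied
Row 1: (1,0)Q 2/2 satisfied · (1,3)P 1/1 satisfied
Row 2: (2,0)Q 1/1 satisfied · (2,2)P 2/2 satisfied · (2,3)P 3/3 satisfied · (2,4)P 2/2 satisfied
Row 3: (3,1)P 1/1 satisfied · (3,2)P 2/2 satisfied · (3,4)P 1/1 satisfied
All meet the threshold, so the configuration is stable.

Yes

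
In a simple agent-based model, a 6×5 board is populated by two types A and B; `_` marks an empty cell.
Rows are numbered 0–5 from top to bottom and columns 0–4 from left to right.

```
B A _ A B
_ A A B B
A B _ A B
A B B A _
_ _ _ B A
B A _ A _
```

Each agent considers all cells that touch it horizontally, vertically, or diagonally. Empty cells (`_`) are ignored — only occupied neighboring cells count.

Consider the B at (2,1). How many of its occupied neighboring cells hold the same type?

Occupied neighbors of (2,1): (1,1)=A, (1,2)=A, (2,0)=A, (3,0)=A, (3,1)=B, (3,2)=B.
Same type (B): 2 of 6.

2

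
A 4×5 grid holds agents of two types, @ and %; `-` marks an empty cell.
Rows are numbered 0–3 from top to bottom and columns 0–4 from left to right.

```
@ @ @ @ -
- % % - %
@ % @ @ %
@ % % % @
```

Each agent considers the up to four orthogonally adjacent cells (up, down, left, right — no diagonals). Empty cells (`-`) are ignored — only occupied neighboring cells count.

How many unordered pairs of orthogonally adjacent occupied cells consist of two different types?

Scan each occupied cell's neighbors to the right and below so each pair is counted once.
From row 0: 2 unlike of 5 pairs (running 2/5).
From row 1: 1 unlike of 4 pairs (running 3/9).
From row 2: 6 unlike of 9 pairs (running 9/18).
From row 3: 2 unlike of 4 pairs (running 11/22).
Total adjacent occupied pairs: 22; unlike-type pairs: 11.

11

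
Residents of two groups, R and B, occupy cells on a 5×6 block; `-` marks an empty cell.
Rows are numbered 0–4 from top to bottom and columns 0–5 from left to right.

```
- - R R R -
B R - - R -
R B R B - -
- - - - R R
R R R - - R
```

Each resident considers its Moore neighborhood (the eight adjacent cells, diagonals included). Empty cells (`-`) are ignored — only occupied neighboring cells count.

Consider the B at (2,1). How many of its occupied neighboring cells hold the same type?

Occupied neighbors of (2,1): (1,0)=B, (1,1)=R, (2,0)=R, (2,2)=R.
Same type (B): 1 of 4.

1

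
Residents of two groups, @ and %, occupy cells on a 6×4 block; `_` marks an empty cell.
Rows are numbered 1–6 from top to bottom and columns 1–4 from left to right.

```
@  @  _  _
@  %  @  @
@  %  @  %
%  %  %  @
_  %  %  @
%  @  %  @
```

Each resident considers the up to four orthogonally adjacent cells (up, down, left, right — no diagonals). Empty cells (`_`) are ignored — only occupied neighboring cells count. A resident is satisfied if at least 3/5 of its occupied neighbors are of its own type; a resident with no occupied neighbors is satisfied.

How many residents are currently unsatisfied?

14

Row 1: (1,1)@ 2/2 ✓ · (1,2)@ 1/2 ✗
Row 2: (2,1)@ 2/3 ✓ · (2,2)% 1/4 ✗ · (2,3)@ 2/3 ✓ · (2,4)@ 1/2 ✗
Row 3: (3,1)@ 1/3 ✗ · (3,2)% 2/4 ✗ · (3,3)@ 1/4 ✗ · (3,4)% 0/3 ✗
Row 4: (4,1)% 1/2 ✗ · (4,2)% 4/4 ✓ · (4,3)% 2/4 ✗ · (4,4)@ 1/3 ✗
Row 5: (5,2)% 2/3 ✓ · (5,3)% 3/4 ✓ · (5,4)@ 2/3 ✓
Row 6: (6,1)% 0/1 ✗ · (6,2)@ 0/3 ✗ · (6,3)% 1/3 ✗ · (6,4)@ 1/2 ✗
Unsatisfied: (1,2), (2,2), (2,4), (3,1), (3,2), (3,3), (3,4), (4,1), (4,3), (4,4), (6,1), (6,2), (6,3), (6,4) — 14 in total.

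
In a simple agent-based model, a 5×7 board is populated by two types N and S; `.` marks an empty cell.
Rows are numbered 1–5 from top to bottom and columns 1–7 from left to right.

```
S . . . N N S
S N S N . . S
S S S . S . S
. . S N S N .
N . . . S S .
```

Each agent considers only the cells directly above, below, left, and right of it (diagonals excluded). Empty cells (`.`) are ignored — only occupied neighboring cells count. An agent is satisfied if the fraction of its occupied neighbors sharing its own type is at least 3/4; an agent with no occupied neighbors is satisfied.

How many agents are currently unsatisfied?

(1,1)S 1/1 satisfied
(1,5)N 1/1 satisfied
(1,6)N 1/2 not
(1,7)S 1/2 not
(2,1)S 2/3 not
(2,2)N 0/3 not
(2,3)S 1/3 not
(2,4)N 0/1 not
(2,7)S 2/2 satisfied
(3,1)S 2/2 satisfied
(3,2)S 2/3 not
(3,3)S 3/3 satisfied
(3,5)S 1/1 satisfied
(3,7)S 1/1 satisfied
(4,3)S 1/2 not
(4,4)N 0/2 not
(4,5)S 2/4 not
(4,6)N 0/2 not
(5,1)N 0/0 satisfied
(5,5)S 2/2 satisfied
(5,6)S 1/2 not
Unsatisfied: (1,6), (1,7), (2,1), (2,2), (2,3), (2,4), (3,2), (4,3), (4,4), (4,5), (4,6), (5,6) — 12 in total.

12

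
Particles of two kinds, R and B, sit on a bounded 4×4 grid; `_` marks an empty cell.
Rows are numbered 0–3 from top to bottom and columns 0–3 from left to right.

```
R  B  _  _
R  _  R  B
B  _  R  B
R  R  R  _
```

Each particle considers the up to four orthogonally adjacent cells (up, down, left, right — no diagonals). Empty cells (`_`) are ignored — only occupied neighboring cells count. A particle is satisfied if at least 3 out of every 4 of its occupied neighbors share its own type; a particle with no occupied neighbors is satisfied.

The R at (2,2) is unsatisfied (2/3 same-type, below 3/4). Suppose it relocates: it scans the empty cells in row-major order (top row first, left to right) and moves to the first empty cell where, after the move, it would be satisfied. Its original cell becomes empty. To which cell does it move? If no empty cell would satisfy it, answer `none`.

none

Vacating (2,2). Empty cells in order:
  (0,2): 1/2 same-type → still unsatisfied.
  (0,3): 0/1 same-type → still unsatisfied.
  (1,1): 2/3 same-type → still unsatisfied.
  (2,1): 1/2 same-type → still unsatisfied.
  (3,3): 1/2 same-type → still unsatisfied.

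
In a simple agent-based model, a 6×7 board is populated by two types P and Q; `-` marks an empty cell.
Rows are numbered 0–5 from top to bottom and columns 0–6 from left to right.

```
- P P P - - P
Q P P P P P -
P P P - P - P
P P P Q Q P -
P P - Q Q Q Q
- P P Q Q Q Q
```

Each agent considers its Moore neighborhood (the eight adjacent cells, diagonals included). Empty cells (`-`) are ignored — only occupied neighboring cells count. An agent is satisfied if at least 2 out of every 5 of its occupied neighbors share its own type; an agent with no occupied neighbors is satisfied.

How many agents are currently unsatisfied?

Row 0: (0,1)P 3/4 satisfied · (0,2)P 5/5 satisfied · (0,3)P 4/4 satisfied · (0,6)P 1/1 satisfied
Row 1: (1,0)Q 0/4 not · (1,1)P 6/7 satisfied · (1,2)P 7/7 satisfied · (1,3)P 6/6 satisfied · (1,4)P 4/4 satisfied · (1,5)P 4/4 satisfied
Row 2: (2,0)P 4/5 satisfied · (2,1)P 7/8 satisfied · (2,2)P 6/7 satisfied · (2,4)P 4/6 satisfied · (2,6)P 2/2 satisfied
Row 3: (3,0)P 5/5 satisfied · (3,1)P 7/7 satisfied · (3,2)P 4/6 satisfied · (3,3)Q 3/6 satisfied · (3,4)Q 4/6 satisfied · (3,5)P 2/6 not
Row 4: (4,0)P 4/4 satisfied · (4,1)P 6/6 satisfied · (4,3)Q 5/7 satisfied · (4,4)Q 7/8 satisfied · (4,5)Q 6/7 satisfied · (4,6)Q 3/4 satisfied
Row 5: (5,1)P 3/3 satisfied · (5,2)P 2/4 satisfied · (5,3)Q 3/4 satisfied · (5,4)Q 5/5 satisfied · (5,5)Q 5/5 satisfied · (5,6)Q 3/3 satisfied
Unsatisfied: (1,0), (3,5) — 2 in total.

2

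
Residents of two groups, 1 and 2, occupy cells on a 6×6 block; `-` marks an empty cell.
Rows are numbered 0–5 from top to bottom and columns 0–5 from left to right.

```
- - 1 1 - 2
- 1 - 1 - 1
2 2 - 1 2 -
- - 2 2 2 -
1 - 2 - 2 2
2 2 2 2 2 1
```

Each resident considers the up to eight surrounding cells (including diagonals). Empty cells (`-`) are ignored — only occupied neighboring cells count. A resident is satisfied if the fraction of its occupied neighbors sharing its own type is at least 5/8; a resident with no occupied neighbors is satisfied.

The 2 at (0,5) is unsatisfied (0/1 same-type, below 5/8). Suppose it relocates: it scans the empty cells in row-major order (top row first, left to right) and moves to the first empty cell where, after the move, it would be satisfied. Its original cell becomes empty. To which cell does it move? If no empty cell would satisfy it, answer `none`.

Vacating (0,5). Empty cells in order:
  (0,0): 0/1 same-type → still unsatisfied.
  (0,1): 0/2 same-type → still unsatisfied.
  (0,4): 0/3 same-type → still unsatisfied.
  (1,0): 2/3 same-type → satisfied — stop here.

(1,0)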